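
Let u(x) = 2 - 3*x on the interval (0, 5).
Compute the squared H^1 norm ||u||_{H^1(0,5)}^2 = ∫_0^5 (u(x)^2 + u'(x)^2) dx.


||u||_{H^1}^2 = 290

The H^1 norm (squared) on an interval (0, L) is
  ||u||_{H^1}^2 = ∫_0^L u(x)^2 dx + ∫_0^L u'(x)^2 dx.
Compute u'(x) = -3.
Then u(x)^2 = 9*x**2 - 12*x + 4 and u'(x)^2 = 9.
Integrate each monomial from 0 to 5 using ∫_0^5 c·x^n dx = c·5^(n+1)/(n+1):
  ∫_0^5 u(x)^2 dx = ∫_0^5 (9*x^2 - 12*x + 4) dx. Term by term:
    ∫_0^5 9*x^2 dx = 375;  ∫_0^5 -12*x dx = -150;  ∫_0^5 4 dx = 20.
  Sum: 375 − 150 + 20 = 245.
  ∫_0^5 u'(x)^2 dx = ∫_0^5 (9) dx. Term by term:
    ∫_0^5 9 dx = 45.
Adding: ||u||_{H^1}^2 = 245 + 45 = 290.


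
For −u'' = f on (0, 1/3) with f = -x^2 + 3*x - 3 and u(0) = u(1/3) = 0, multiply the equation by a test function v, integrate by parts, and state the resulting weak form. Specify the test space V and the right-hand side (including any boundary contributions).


V = H^1_0(0, 1/3) (so v(0) = v(1/3) = 0); weak form: ∫_0^1/3 u'v' dx = ∫_0^1/3 (-x^2 + 3*x - 3) v dx for all v ∈ V.

Multiply both sides by a test function v and integrate from 0 to 1/3:
  ∫_0^1/3 −u''(x) v(x) dx = ∫_0^1/3 f(x) v(x) dx.
Integrate the LHS by parts once:
  ∫_0^1/3 −u'' v dx = −[u'(x) v(x)]_0^1/3 + ∫_0^1/3 u'(x) v'(x) dx.
Thus ∫_0^1/3 u'(x) v'(x) dx = ∫_0^1/3 f(x) v(x) dx + [u'(x) v(x)]_0^1/3.
Choose V so that boundary terms are either known or forced to vanish.
u is Dirichlet: u(0) = u(1/3) = 0. Let V = H^1_0(0, 1/3); then v(0) = v(1/3) = 0, and [u' v]_0^1/3 = 0.
Weak formulation: find u (satisfying any essential BC) such that ∫_0^1/3 u'(x) v'(x) dx = ∫_0^1/3 f v dx for all v ∈ V.
Substituting f(x) = -x^2 + 3*x - 3, the right-hand side is ∫_0^1/3 (-x^2 + 3*x - 3) v dx.


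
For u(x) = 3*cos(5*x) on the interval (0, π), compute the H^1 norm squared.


||u||_{H^1(0,π)}^2 = 117*π

u'(x) = -15*sin(5*x).
Expand u² and (u')² and integrate term by term on (0, π), using: for integers n ≥ 1, ∫_0^π sin²(nx) dx = ∫_0^π cos²(nx) dx = π/2; for n ≠ n', ∫_0^π sin(nx)sin(n'x) dx = ∫_0^π cos(nx)cos(n'x) dx = 0; and by product-to-sum, ∫_0^π sin(nx)cos(n'x) dx = ½∫_0^π [sin((n+n')x) + sin((n−n')x)] dx, which is 0 when n+n' is even and 2n/(n²−n'²) when n+n' is odd (it need not vanish on (0, π)).
  u² squared terms: (3)²·∫cos(5x)² dx = 9·π/2 = 9*π/2.
  So ∫_0^π u² dx = 9*π/2.
  (u')² squared terms: (-15)²·∫sin(5x)² dx = 225·π/2 = 225*π/2.
  So ∫_0^π (u')² dx = 225*π/2.
||u||_{H^1}^2 = (9*π/2) + (225*π/2) = 117*π.


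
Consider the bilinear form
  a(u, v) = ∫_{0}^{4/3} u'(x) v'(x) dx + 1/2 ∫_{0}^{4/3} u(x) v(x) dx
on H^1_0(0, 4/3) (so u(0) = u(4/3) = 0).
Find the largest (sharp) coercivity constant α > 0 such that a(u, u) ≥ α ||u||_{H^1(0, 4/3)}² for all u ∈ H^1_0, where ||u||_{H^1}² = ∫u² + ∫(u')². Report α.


α = (8 + 9*π^2)/(16 + 9*π^2)

Coercivity of a(·,·) on H^1_0(0, 4/3) means a(u, u) ≥ α ||u||_{H^1}² for every u ∈ H^1_0.
The interval has length L = 4/3, and Poincaré/coercivity depend only on L. Here a(u, u) = ∫(u')² + (1/2)·∫u².
Here 0 < c = 1/2 < 1. The condition a(u,u) ≥ α||u||_{H^1}² reads (1−α)∫(u')² ≥ (α−c)∫u². Any admissible α is ≤ 1 (rapidly oscillating u have ∫u²/∫(u')² → 0), and α = 1 would force 0 ≥ (1−c)∫u², impossible since c < 1; so 1−α > 0. By the sharp Poincaré inequality on H^1_0 of an interval of length L, ∫(u')² ≥ (π/L)²∫u² with equality for the first sine mode sin(π(x−x₀)/L) (x₀ the left endpoint), so the inequality holds for all u iff (1−α)(π/L)² ≥ α − c, i.e. α ≤ ((π/L)² + c)/((π/L)² + 1) = (1 + c(L/π)²)/(1 + (L/π)²). With (π/L)² = 9*π^2/16 and c = 1/2, the largest admissible constant is α = ((π/L)² + c)/((π/L)² + 1).
Simplifying, α = (8 + 9*π^2)/(16 + 9*π^2).


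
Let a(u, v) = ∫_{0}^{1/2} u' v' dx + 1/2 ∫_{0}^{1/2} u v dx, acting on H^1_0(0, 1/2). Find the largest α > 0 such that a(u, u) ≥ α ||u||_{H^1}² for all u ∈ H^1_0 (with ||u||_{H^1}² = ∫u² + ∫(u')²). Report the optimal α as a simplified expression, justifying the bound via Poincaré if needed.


α = (1 + 8*π^2)/(2*(1 + 4*π^2))

Coercivity of a(·,·) on H^1_0(0, 1/2) means a(u, u) ≥ α ||u||_{H^1}² for every u ∈ H^1_0.
The interval has length L = 1/2, and Poincaré/coercivity depend only on L. Here a(u, u) = ∫(u')² + (1/2)·∫u².
Here 0 < c = 1/2 < 1. The condition a(u,u) ≥ α||u||_{H^1}² reads (1−α)∫(u')² ≥ (α−c)∫u². Any admissible α is ≤ 1 (rapidly oscillating u have ∫u²/∫(u')² → 0), and α = 1 would force 0 ≥ (1−c)∫u², impossible since c < 1; so 1−α > 0. By the sharp Poincaré inequality on H^1_0 of an interval of length L, ∫(u')² ≥ (π/L)²∫u² with equality for the first sine mode sin(π(x−x₀)/L) (x₀ the left endpoint), so the inequality holds for all u iff (1−α)(π/L)² ≥ α − c, i.e. α ≤ ((π/L)² + c)/((π/L)² + 1) = (1 + c(L/π)²)/(1 + (L/π)²). With (π/L)² = 4*π^2 and c = 1/2, the largest admissible constant is α = ((π/L)² + c)/((π/L)² + 1).
Simplifying, α = (1 + 8*π^2)/(2*(1 + 4*π^2)).


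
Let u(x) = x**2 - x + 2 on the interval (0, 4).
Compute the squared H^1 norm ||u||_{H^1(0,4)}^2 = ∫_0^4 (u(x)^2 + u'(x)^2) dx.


||u||_{H^1}^2 = 1124/5

The H^1 norm (squared) on an interval (0, L) is
  ||u||_{H^1}^2 = ∫_0^L u(x)^2 dx + ∫_0^L u'(x)^2 dx.
Compute u'(x) = 2*x - 1.
Then u(x)^2 = x**4 - 2*x**3 + 5*x**2 - 4*x + 4 and u'(x)^2 = 4*x**2 - 4*x + 1.
Integrate each monomial from 0 to 4 using ∫_0^4 c·x^n dx = c·4^(n+1)/(n+1):
  ∫_0^4 u(x)^2 dx = ∫_0^4 (x^4 - 2*x^3 + 5*x^2 - 4*x + 4) dx. Term by term:
    ∫_0^4 x^4 dx = 1024/5;  ∫_0^4 -2*x^3 dx = -128;  ∫_0^4 5*x^2 dx = 320/3;
    ∫_0^4 -4*x dx = -32;  ∫_0^4 4 dx = 16.
  Sum: 1024/5 − 128 + 320/3 − 32 + 16 = 2512/15.
  ∫_0^4 u'(x)^2 dx = ∫_0^4 (4*x^2 - 4*x + 1) dx. Term by term:
    ∫_0^4 4*x^2 dx = 256/3;  ∫_0^4 -4*x dx = -32;  ∫_0^4 1 dx = 4.
  Sum: 256/3 − 32 + 4 = 172/3.
Adding: ||u||_{H^1}^2 = 2512/15 + 172/3 = 1124/5.


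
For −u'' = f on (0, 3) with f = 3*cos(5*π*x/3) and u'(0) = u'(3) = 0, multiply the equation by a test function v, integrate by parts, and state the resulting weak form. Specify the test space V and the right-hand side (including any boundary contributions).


V = H^1(0, 3) (no boundary constraint on v; u is determined up to an additive constant); weak form: ∫_0^3 u'v' dx = ∫_0^3 (3*cos(5*π*x/3)) v dx for all v ∈ V.

Multiply both sides by a test function v and integrate from 0 to 3:
  ∫_0^3 −u''(x) v(x) dx = ∫_0^3 f(x) v(x) dx.
Integrate the LHS by parts once:
  ∫_0^3 −u'' v dx = −[u'(x) v(x)]_0^3 + ∫_0^3 u'(x) v'(x) dx.
Thus ∫_0^3 u'(x) v'(x) dx = ∫_0^3 f(x) v(x) dx + [u'(x) v(x)]_0^3.
Choose V so that boundary terms are either known or forced to vanish.
u has homogeneous Neumann: u'(0) = u'(3) = 0. So [u' v]_0^3 = 0·v(3) − 0·v(0) = 0 for any v; take V = H^1(0, 3).
Weak formulation: find u (satisfying any essential BC) such that ∫_0^3 u'(x) v'(x) dx = ∫_0^3 f v dx for all v ∈ V (homogeneous Neumann, so boundary terms vanish).
Substituting f(x) = 3*cos(5*π*x/3), the right-hand side is ∫_0^3 (3*cos(5*π*x/3)) v dx.
Compatibility check (pure Neumann): taking v ≡ 1 ∈ V gives 0 = ∫_0^3 f dx + (0) − (0), i.e. ∫_0^3 f dx must equal u'(0) − u'(3) = 0. Indeed ∫_0^3 (3*cos(5*π*x/3)) dx = 0, so the data are compatible. The solution is then unique only up to an additive constant (fix it e.g. by requiring ∫_0^3 u dx = 0).


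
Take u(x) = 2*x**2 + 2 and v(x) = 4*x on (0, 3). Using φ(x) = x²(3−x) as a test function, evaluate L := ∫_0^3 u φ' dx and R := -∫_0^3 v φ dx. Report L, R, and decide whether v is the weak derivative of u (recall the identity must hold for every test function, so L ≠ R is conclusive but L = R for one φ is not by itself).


LHS = -243/5, RHS = -243/5. Yes, v = u' weakly.

u(x) = 2*x**2 + 2, classical derivative u'(x) = 4*x.
φ(x) = x²(3−x), so φ'(x) = 3*x*(2 - x).
Note φ(0) = φ(3) = 0, so the boundary term u·φ vanishes.
LHS = ∫_0^3 u(x) φ'(x) dx = ∫_0^3 (-6*x^4 + 12*x^3 - 6*x^2 + 12*x) dx. Term by term:
  ∫_0^3 -6*x^4 dx = -1458/5;  ∫_0^3 12*x^3 dx = 243;  ∫_0^3 -6*x^2 dx = -54;
  ∫_0^3 12*x dx = 54.
Sum: -1458/5 + 243 − 54 + 54 = -243/5.
So LHS = -243/5.
∫_0^3 v(x) φ(x) dx = ∫_0^3 (-4*x^4 + 12*x^3) dx. Term by term:
  ∫_0^3 -4*x^4 dx = -972/5;  ∫_0^3 12*x^3 dx = 243.
Sum: -972/5 + 243 = 243/5.
So RHS = -∫_0^3 v(x) φ(x) dx = -243/5.
LHS = RHS, so the identity holds for this test φ.
Moreover u is smooth here and v(x) = u'(x) = 4*x pointwise, so the identity holds for every test function. Hence v is the weak derivative of u.


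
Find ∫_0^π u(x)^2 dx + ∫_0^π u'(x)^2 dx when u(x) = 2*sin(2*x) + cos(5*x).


||u||_{H^1(0,π)}^2 = -416/21 + 23*π

u'(x) = -5*sin(5*x) + 4*cos(2*x).
Expand u² and (u')² and integrate term by term on (0, π), using: for integers n ≥ 1, ∫_0^π sin²(nx) dx = ∫_0^π cos²(nx) dx = π/2; for n ≠ n', ∫_0^π sin(nx)sin(n'x) dx = ∫_0^π cos(nx)cos(n'x) dx = 0; and by product-to-sum, ∫_0^π sin(nx)cos(n'x) dx = ½∫_0^π [sin((n+n')x) + sin((n−n')x)] dx, which is 0 when n+n' is even and 2n/(n²−n'²) when n+n' is odd (it need not vanish on (0, π)).
  u² squared terms: (2)²·∫sin(2x)² dx = 4·π/2 = 2*π;  (1)²·∫cos(5x)² dx = 1·π/2 = π/2.
  u² cross terms: 2·(2)·(1)·∫sin(2x)·cos(5x) dx = 4·(-4/21) = -16/21.
  So ∫_0^π u² dx = 2*π + π/2 − 16/21 = -16/21 + 5*π/2.
  (u')² squared terms: (-5)²·∫sin(5x)² dx = 25·π/2 = 25*π/2;  (4)²·∫cos(2x)² dx = 16·π/2 = 8*π.
  (u')² cross terms: 2·(-5)·(4)·∫sin(5x)·cos(2x) dx = -40·(10/21) = -400/21.
  So ∫_0^π (u')² dx = 25*π/2 + 8*π − 400/21 = -400/21 + 41*π/2.
||u||_{H^1}^2 = (-16/21 + 5*π/2) + (-400/21 + 41*π/2) = -416/21 + 23*π.


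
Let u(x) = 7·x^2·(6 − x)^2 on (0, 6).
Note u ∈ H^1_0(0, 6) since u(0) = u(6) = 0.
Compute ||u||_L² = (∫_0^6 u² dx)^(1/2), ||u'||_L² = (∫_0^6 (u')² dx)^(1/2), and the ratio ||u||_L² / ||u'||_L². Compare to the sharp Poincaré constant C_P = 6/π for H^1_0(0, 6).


||u||_L² / ||u'||_L² = sqrt(3) < C_P = 6/π.

u(x) = 7·x^2·(6 − x)^2, so u'(x) = 28*x*(x - 6)*(x - 3).
u(x) = 7·x^2·(6 − x)^2 vanishes at x = 0 and x = 6, so u ∈ H^1_0(0, 6). Differentiate via the product rule and integrate the resulting polynomials term by term.
  ∫_0^6 u² dx = ∫_0^6 (49*x^8 - 1176*x^7 + 10584*x^6 - 42336*x^5 + 63504*x^4) dx. Term by term:
    ∫_0^6 49*x^8 dx = 54867456;  ∫_0^6 -1176*x^7 dx = -246903552;  ∫_0^6 10584*x^6 dx = 423263232;
    ∫_0^6 -42336*x^5 dx = -329204736;  ∫_0^6 63504*x^4 dx = 493807104/5.
  Sum: 54867456 − 246903552 + 423263232 − 329204736 + 493807104/5 = 3919104/5.
  ∫_0^6 (u')² dx = ∫_0^6 (784*x^6 - 14112*x^5 + 91728*x^4 - 254016*x^3 + 254016*x^2) dx. Term by term:
    ∫_0^6 784*x^6 dx = 31352832;  ∫_0^6 -14112*x^5 dx = -109734912;  ∫_0^6 91728*x^4 dx = 713276928/5;
    ∫_0^6 -254016*x^3 dx = -82301184;  ∫_0^6 254016*x^2 dx = 18289152.
  Sum: 31352832 − 109734912 + 713276928/5 − 82301184 + 18289152 = 1306368/5.
∫_0^6 u² dx = 3919104/5, so ||u||_L² = 432*sqrt(105)/5.
∫_0^6 (u')² dx = 1306368/5, so ||u'||_L² = 432*sqrt(35)/5.
Ratio ||u||_L² / ||u'||_L² = sqrt(3).
Sharp Poincaré constant on H^1_0(0, 6) is C_P = L/π = 6/π, achieved by sin(π/6·x).
A polynomial bump cannot attain the sharp Poincaré constant (only the first sine eigenfunction does), so the ratio is strictly less than C_P, consistent with ||u||_L² ≤ C_P ||u'||_L².


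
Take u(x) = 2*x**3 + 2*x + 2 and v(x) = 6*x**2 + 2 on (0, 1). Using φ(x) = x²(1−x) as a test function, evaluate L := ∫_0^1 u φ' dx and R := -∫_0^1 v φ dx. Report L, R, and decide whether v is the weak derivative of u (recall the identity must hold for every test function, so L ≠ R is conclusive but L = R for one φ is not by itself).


LHS = -11/30, RHS = -11/30. Yes, v = u' weakly.

u(x) = 2*x**3 + 2*x + 2, classical derivative u'(x) = 6*x**2 + 2.
φ(x) = x²(1−x), so φ'(x) = x*(2 - 3*x).
Note φ(0) = φ(1) = 0, so the boundary term u·φ vanishes.
LHS = ∫_0^1 u(x) φ'(x) dx = ∫_0^1 (-6*x^5 + 4*x^4 - 6*x^3 - 2*x^2 + 4*x) dx. Term by term:
  ∫_0^1 -6*x^5 dx = -1;  ∫_0^1 4*x^4 dx = 4/5;  ∫_0^1 -6*x^3 dx = -3/2;
  ∫_0^1 -2*x^2 dx = -2/3;  ∫_0^1 4*x dx = 2.
Sum: -1 + 4/5 − 3/2 − 2/3 + 2 = -11/30.
So LHS = -11/30.
∫_0^1 v(x) φ(x) dx = ∫_0^1 (-6*x^5 + 6*x^4 - 2*x^3 + 2*x^2) dx. Term by term:
  ∫_0^1 -6*x^5 dx = -1;  ∫_0^1 6*x^4 dx = 6/5;  ∫_0^1 -2*x^3 dx = -1/2;
  ∫_0^1 2*x^2 dx = 2/3.
Sum: -1 + 6/5 − 1/2 + 2/3 = 11/30.
So RHS = -∫_0^1 v(x) φ(x) dx = -11/30.
LHS = RHS, so the identity holds for this test φ.
Moreover u is smooth here and v(x) = u'(x) = 6*x**2 + 2 pointwise, so the identity holds for every test function. Hence v is the weak derivative of u.


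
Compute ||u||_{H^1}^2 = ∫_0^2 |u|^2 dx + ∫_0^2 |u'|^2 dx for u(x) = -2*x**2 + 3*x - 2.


||u||_{H^1}^2 = 98/5

The H^1 norm (squared) on an interval (0, L) is
  ||u||_{H^1}^2 = ∫_0^L u(x)^2 dx + ∫_0^L u'(x)^2 dx.
Compute u'(x) = 3 - 4*x.
Then u(x)^2 = 4*x**4 - 12*x**3 + 17*x**2 - 12*x + 4 and u'(x)^2 = 16*x**2 - 24*x + 9.
Integrate each monomial from 0 to 2 using ∫_0^2 c·x^n dx = c·2^(n+1)/(n+1):
  ∫_0^2 u(x)^2 dx = ∫_0^2 (4*x^4 - 12*x^3 + 17*x^2 - 12*x + 4) dx. Term by term:
    ∫_0^2 4*x^4 dx = 128/5;  ∫_0^2 -12*x^3 dx = -48;  ∫_0^2 17*x^2 dx = 136/3;
    ∫_0^2 -12*x dx = -24;  ∫_0^2 4 dx = 8.
  Sum: 128/5 − 48 + 136/3 − 24 + 8 = 104/15.
  ∫_0^2 u'(x)^2 dx = ∫_0^2 (16*x^2 - 24*x + 9) dx. Term by term:
    ∫_0^2 16*x^2 dx = 128/3;  ∫_0^2 -24*x dx = -48;  ∫_0^2 9 dx = 18.
  Sum: 128/3 − 48 + 18 = 38/3.
Adding: ||u||_{H^1}^2 = 104/15 + 38/3 = 98/5.


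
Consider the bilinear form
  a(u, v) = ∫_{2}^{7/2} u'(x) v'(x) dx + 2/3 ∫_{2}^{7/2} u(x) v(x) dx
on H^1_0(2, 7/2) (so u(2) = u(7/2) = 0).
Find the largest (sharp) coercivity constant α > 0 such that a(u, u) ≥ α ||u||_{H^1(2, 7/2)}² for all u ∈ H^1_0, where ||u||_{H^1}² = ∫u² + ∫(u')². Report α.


α = 2*(3 + 2*π^2)/(9 + 4*π^2)

Coercivity of a(·,·) on H^1_0(2, 7/2) means a(u, u) ≥ α ||u||_{H^1}² for every u ∈ H^1_0.
The interval has length L = 3/2, and Poincaré/coercivity depend only on L. Here a(u, u) = ∫(u')² + (2/3)·∫u².
Here 0 < c = 2/3 < 1. The condition a(u,u) ≥ α||u||_{H^1}² reads (1−α)∫(u')² ≥ (α−c)∫u². Any admissible α is ≤ 1 (rapidly oscillating u have ∫u²/∫(u')² → 0), and α = 1 would force 0 ≥ (1−c)∫u², impossible since c < 1; so 1−α > 0. By the sharp Poincaré inequality on H^1_0 of an interval of length L, ∫(u')² ≥ (π/L)²∫u² with equality for the first sine mode sin(π(x−x₀)/L) (x₀ the left endpoint), so the inequality holds for all u iff (1−α)(π/L)² ≥ α − c, i.e. α ≤ ((π/L)² + c)/((π/L)² + 1) = (1 + c(L/π)²)/(1 + (L/π)²). With (π/L)² = 4*π^2/9 and c = 2/3, the largest admissible constant is α = ((π/L)² + c)/((π/L)² + 1).
Simplifying, α = 2*(3 + 2*π^2)/(9 + 4*π^2).


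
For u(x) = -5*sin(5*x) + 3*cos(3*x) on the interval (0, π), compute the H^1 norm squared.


||u||_{H^1(0,π)}^2 = 370*π

u'(x) = -9*sin(3*x) - 25*cos(5*x).
Expand u² and (u')² and integrate term by term on (0, π), using: for integers n ≥ 1, ∫_0^π sin²(nx) dx = ∫_0^π cos²(nx) dx = π/2; for n ≠ n', ∫_0^π sin(nx)sin(n'x) dx = ∫_0^π cos(nx)cos(n'x) dx = 0; and by product-to-sum, ∫_0^π sin(nx)cos(n'x) dx = ½∫_0^π [sin((n+n')x) + sin((n−n')x)] dx, which is 0 when n+n' is even and 2n/(n²−n'²) when n+n' is odd (it need not vanish on (0, π)).
  u² squared terms: (-5)²·∫sin(5x)² dx = 25·π/2 = 25*π/2;  (3)²·∫cos(3x)² dx = 9·π/2 = 9*π/2.
  u² cross terms: 2·(-5)·(3)·∫sin(5x)·cos(3x) dx = -30·(0) = 0.
  So ∫_0^π u² dx = 25*π/2 + 9*π/2 + 0 = 17*π.
  (u')² squared terms: (-25)²·∫cos(5x)² dx = 625·π/2 = 625*π/2;  (-9)²·∫sin(3x)² dx = 81·π/2 = 81*π/2.
  (u')² cross terms: 2·(-25)·(-9)·∫cos(5x)·sin(3x) dx = 450·(0) = 0.
  So ∫_0^π (u')² dx = 625*π/2 + 81*π/2 + 0 = 353*π.
||u||_{H^1}^2 = (17*π) + (353*π) = 370*π.


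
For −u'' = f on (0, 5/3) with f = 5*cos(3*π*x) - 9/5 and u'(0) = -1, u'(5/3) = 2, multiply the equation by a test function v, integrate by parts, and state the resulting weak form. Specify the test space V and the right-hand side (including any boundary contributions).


V = H^1(0, 5/3) (v unrestricted at boundary; u is determined up to an additive constant); weak form: ∫_0^5/3 u'v' dx = ∫_0^5/3 (5*cos(3*π*x) - 9/5) v dx + 2·v(5/3) + v(0) for all v ∈ V.

Multiply both sides by a test function v and integrate from 0 to 5/3:
  ∫_0^5/3 −u''(x) v(x) dx = ∫_0^5/3 f(x) v(x) dx.
Integrate the LHS by parts once:
  ∫_0^5/3 −u'' v dx = −[u'(x) v(x)]_0^5/3 + ∫_0^5/3 u'(x) v'(x) dx.
Thus ∫_0^5/3 u'(x) v'(x) dx = ∫_0^5/3 f(x) v(x) dx + [u'(x) v(x)]_0^5/3.
Choose V so that boundary terms are either known or forced to vanish.
u has inhomogeneous Neumann u'(0) = -1, u'(5/3) = 2. [u' v]_0^5/3 = (2)·v(5/3) − (-1)·v(0) = 2·v(5/3) + v(0). Take V = H^1(0, 5/3); boundary term becomes part of RHS.
Weak formulation: find u (satisfying any essential BC) such that ∫_0^5/3 u'(x) v'(x) dx = ∫_0^5/3 f v dx + 2·v(5/3) + v(0) for all v ∈ V (Neumann data are natural BCs: they enter the RHS as boundary terms).
Substituting f(x) = 5*cos(3*π*x) - 9/5, the right-hand side is ∫_0^5/3 (5*cos(3*π*x) - 9/5) v dx + 2·v(5/3) + v(0).
Compatibility check (pure Neumann): taking v ≡ 1 ∈ V gives 0 = ∫_0^5/3 f dx + (2) − (-1), i.e. ∫_0^5/3 f dx must equal u'(0) − u'(5/3) = -3. Indeed ∫_0^5/3 (5*cos(3*π*x) - 9/5) dx = -3, so the data are compatible. The solution is then unique only up to an additive constant (fix it e.g. by requiring ∫_0^5/3 u dx = 0).


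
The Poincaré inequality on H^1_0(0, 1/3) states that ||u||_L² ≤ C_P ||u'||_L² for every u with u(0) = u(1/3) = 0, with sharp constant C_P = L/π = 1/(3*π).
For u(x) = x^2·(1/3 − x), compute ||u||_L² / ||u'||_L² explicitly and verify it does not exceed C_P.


||u||_L² / ||u'||_L² = sqrt(14)/42 < C_P = 1/(3*π).

u(x) = x^2·(1/3 − x), so u'(x) = x*(2 - 9*x)/3.
u(x) = x^2·(1/3 − x) vanishes at x = 0 and x = 1/3, so u ∈ H^1_0(0, 1/3). Differentiate via the product rule and integrate the resulting polynomials term by term.
  ∫_0^1/3 u² dx = ∫_0^1/3 (x^6 - 2*x^5/3 + x^4/9) dx. Term by term:
    ∫_0^1/3 x^6 dx = 1/15309;  ∫_0^1/3 -2*x^5/3 dx = -1/6561;  ∫_0^1/3 x^4/9 dx = 1/10935.
  Sum: 1/15309 − 1/6561 + 1/10935 = 1/229635.
  ∫_0^1/3 (u')² dx = ∫_0^1/3 (9*x^4 - 4*x^3 + 4*x^2/9) dx. Term by term:
    ∫_0^1/3 9*x^4 dx = 1/135;  ∫_0^1/3 -4*x^3 dx = -1/81;  ∫_0^1/3 4*x^2/9 dx = 4/729.
  Sum: 1/135 − 1/81 + 4/729 = 2/3645.
∫_0^1/3 u² dx = 1/229635, so ||u||_L² = sqrt(35)/2835.
∫_0^1/3 (u')² dx = 2/3645, so ||u'||_L² = sqrt(10)/135.
Ratio ||u||_L² / ||u'||_L² = sqrt(14)/42.
Sharp Poincaré constant on H^1_0(0, 1/3) is C_P = L/π = 1/(3*π), achieved by sin(3*π·x).
A polynomial bump cannot attain the sharp Poincaré constant (only the first sine eigenfunction does), so the ratio is strictly less than C_P, consistent with ||u||_L² ≤ C_P ||u'||_L².


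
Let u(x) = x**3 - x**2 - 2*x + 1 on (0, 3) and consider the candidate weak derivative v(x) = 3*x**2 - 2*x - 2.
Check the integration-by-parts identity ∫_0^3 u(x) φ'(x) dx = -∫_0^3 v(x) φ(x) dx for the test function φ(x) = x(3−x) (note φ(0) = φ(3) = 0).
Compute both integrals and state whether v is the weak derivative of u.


LHS = -279/20, RHS = -279/20. Yes, v = u' weakly.

u(x) = x**3 - x**2 - 2*x + 1, classical derivative u'(x) = 3*x**2 - 2*x - 2.
φ(x) = x(3−x), so φ'(x) = 3 - 2*x.
Note φ(0) = φ(3) = 0, so the boundary term u·φ vanishes.
LHS = ∫_0^3 u(x) φ'(x) dx = ∫_0^3 (-2*x^4 + 5*x^3 + x^2 - 8*x + 3) dx. Term by term:
  ∫_0^3 -2*x^4 dx = -486/5;  ∫_0^3 5*x^3 dx = 405/4;  ∫_0^3 x^2 dx = 9;
  ∫_0^3 -8*x dx = -36;  ∫_0^3 3 dx = 9.
Sum: -486/5 + 405/4 + 9 − 36 + 9 = -279/20.
So LHS = -279/20.
∫_0^3 v(x) φ(x) dx = ∫_0^3 (-3*x^4 + 11*x^3 - 4*x^2 - 6*x) dx. Term by term:
  ∫_0^3 -3*x^4 dx = -729/5;  ∫_0^3 11*x^3 dx = 891/4;  ∫_0^3 -4*x^2 dx = -36;
  ∫_0^3 -6*x dx = -27.
Sum: -729/5 + 891/4 − 36 − 27 = 279/20.
So RHS = -∫_0^3 v(x) φ(x) dx = -279/20.
LHS = RHS, so the identity holds for this test φ.
Moreover u is smooth here and v(x) = u'(x) = 3*x**2 - 2*x - 2 pointwise, so the identity holds for every test function. Hence v is the weak derivative of u.


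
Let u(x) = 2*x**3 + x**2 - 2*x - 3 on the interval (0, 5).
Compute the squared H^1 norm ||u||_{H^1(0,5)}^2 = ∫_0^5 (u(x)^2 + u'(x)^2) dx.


||u||_{H^1}^2 = 515430/7

The H^1 norm (squared) on an interval (0, L) is
  ||u||_{H^1}^2 = ∫_0^L u(x)^2 dx + ∫_0^L u'(x)^2 dx.
Compute u'(x) = 6*x**2 + 2*x - 2.
Then u(x)^2 = 4*x**6 + 4*x**5 - 7*x**4 - 16*x**3 - 2*x**2 + 12*x + 9 and u'(x)^2 = 36*x**4 + 24*x**3 - 20*x**2 - 8*x + 4.
Integrate each monomial from 0 to 5 using ∫_0^5 c·x^n dx = c·5^(n+1)/(n+1):
  ∫_0^5 u(x)^2 dx = ∫_0^5 (4*x^6 + 4*x^5 - 7*x^4 - 16*x^3 - 2*x^2 + 12*x + 9) dx. Term by term:
    ∫_0^5 4*x^6 dx = 312500/7;  ∫_0^5 4*x^5 dx = 31250/3;  ∫_0^5 -7*x^4 dx = -4375;
    ∫_0^5 -16*x^3 dx = -2500;  ∫_0^5 -2*x^2 dx = -250/3;  ∫_0^5 12*x dx = 150;
    ∫_0^5 9 dx = 45.
  Sum: 312500/7 + 31250/3 − 4375 − 2500 − 250/3 + 150 + 45 = 1014220/21.
  ∫_0^5 u'(x)^2 dx = ∫_0^5 (36*x^4 + 24*x^3 - 20*x^2 - 8*x + 4) dx. Term by term:
    ∫_0^5 36*x^4 dx = 22500;  ∫_0^5 24*x^3 dx = 3750;  ∫_0^5 -20*x^2 dx = -2500/3;
    ∫_0^5 -8*x dx = -100;  ∫_0^5 4 dx = 20.
  Sum: 22500 + 3750 − 2500/3 − 100 + 20 = 76010/3.
Adding: ||u||_{H^1}^2 = 1014220/21 + 76010/3 = 515430/7.


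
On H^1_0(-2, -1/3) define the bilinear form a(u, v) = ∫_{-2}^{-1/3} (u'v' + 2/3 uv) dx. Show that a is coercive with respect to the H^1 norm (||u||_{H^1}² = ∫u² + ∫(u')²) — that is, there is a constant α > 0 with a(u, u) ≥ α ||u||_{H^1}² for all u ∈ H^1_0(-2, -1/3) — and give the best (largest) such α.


α = (50 + 27*π^2)/(3*(25 + 9*π^2))

Coercivity of a(·,·) on H^1_0(-2, -1/3) means a(u, u) ≥ α ||u||_{H^1}² for every u ∈ H^1_0.
The interval has length L = 5/3, and Poincaré/coercivity depend only on L. Here a(u, u) = ∫(u')² + (2/3)·∫u².
Here 0 < c = 2/3 < 1. The condition a(u,u) ≥ α||u||_{H^1}² reads (1−α)∫(u')² ≥ (α−c)∫u². Any admissible α is ≤ 1 (rapidly oscillating u have ∫u²/∫(u')² → 0), and α = 1 would force 0 ≥ (1−c)∫u², impossible since c < 1; so 1−α > 0. By the sharp Poincaré inequality on H^1_0 of an interval of length L, ∫(u')² ≥ (π/L)²∫u² with equality for the first sine mode sin(π(x−x₀)/L) (x₀ the left endpoint), so the inequality holds for all u iff (1−α)(π/L)² ≥ α − c, i.e. α ≤ ((π/L)² + c)/((π/L)² + 1) = (1 + c(L/π)²)/(1 + (L/π)²). With (π/L)² = 9*π^2/25 and c = 2/3, the largest admissible constant is α = ((π/L)² + c)/((π/L)² + 1).
Simplifying, α = (50 + 27*π^2)/(3*(25 + 9*π^2)).


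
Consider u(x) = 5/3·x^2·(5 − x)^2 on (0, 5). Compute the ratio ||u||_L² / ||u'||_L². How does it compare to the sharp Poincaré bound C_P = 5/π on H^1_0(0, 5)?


||u||_L² / ||u'||_L² = 5*sqrt(3)/6 < C_P = 5/π.

u(x) = 5/3·x^2·(5 − x)^2, so u'(x) = 10*x*(x - 5)*(2*x - 5)/3.
u(x) = 5/3·x^2·(5 − x)^2 vanishes at x = 0 and x = 5, so u ∈ H^1_0(0, 5). Differentiate via the product rule and integrate the resulting polynomials term by term.
  ∫_0^5 u² dx = ∫_0^5 (25*x^8/9 - 500*x^7/9 + 1250*x^6/3 - 12500*x^5/9 + 15625*x^4/9) dx. Term by term:
    ∫_0^5 25*x^8/9 dx = 48828125/81;  ∫_0^5 -500*x^7/9 dx = -48828125/18;  ∫_0^5 1250*x^6/3 dx = 97656250/21;
    ∫_0^5 -12500*x^5/9 dx = -97656250/27;  ∫_0^5 15625*x^4/9 dx = 9765625/9.
  Sum: 48828125/81 − 48828125/18 + 97656250/21 − 97656250/27 + 9765625/9 = 9765625/1134.
  ∫_0^5 (u')² dx = ∫_0^5 (400*x^6/9 - 2000*x^5/3 + 32500*x^4/9 - 25000*x^3/3 + 62500*x^2/9) dx. Term by term:
    ∫_0^5 400*x^6/9 dx = 31250000/63;  ∫_0^5 -2000*x^5/3 dx = -15625000/9;  ∫_0^5 32500*x^4/9 dx = 20312500/9;
    ∫_0^5 -25000*x^3/3 dx = -3906250/3;  ∫_0^5 62500*x^2/9 dx = 7812500/27.
  Sum: 31250000/63 − 15625000/9 + 20312500/9 − 3906250/3 + 7812500/27 = 781250/189.
∫_0^5 u² dx = 9765625/1134, so ||u||_L² = 3125*sqrt(14)/126.
∫_0^5 (u')² dx = 781250/189, so ||u'||_L² = 625*sqrt(42)/63.
Ratio ||u||_L² / ||u'||_L² = 5*sqrt(3)/6.
Sharp Poincaré constant on H^1_0(0, 5) is C_P = L/π = 5/π, achieved by sin(π/5·x).
A polynomial bump cannot attain the sharp Poincaré constant (only the first sine eigenfunction does), so the ratio is strictly less than C_P, consistent with ||u||_L² ≤ C_P ||u'||_L².


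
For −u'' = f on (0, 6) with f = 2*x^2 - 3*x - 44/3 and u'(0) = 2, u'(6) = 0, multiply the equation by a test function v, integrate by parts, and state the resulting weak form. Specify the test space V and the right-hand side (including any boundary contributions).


V = H^1(0, 6) (v unrestricted at boundary; u is determined up to an additive constant); weak form: ∫_0^6 u'v' dx = ∫_0^6 (2*x^2 - 3*x - 44/3) v dx − 2·v(0) for all v ∈ V.

Multiply both sides by a test function v and integrate from 0 to 6:
  ∫_0^6 −u''(x) v(x) dx = ∫_0^6 f(x) v(x) dx.
Integrate the LHS by parts once:
  ∫_0^6 −u'' v dx = −[u'(x) v(x)]_0^6 + ∫_0^6 u'(x) v'(x) dx.
Thus ∫_0^6 u'(x) v'(x) dx = ∫_0^6 f(x) v(x) dx + [u'(x) v(x)]_0^6.
Choose V so that boundary terms are either known or forced to vanish.
u has inhomogeneous Neumann u'(0) = 2, u'(6) = 0. [u' v]_0^6 = (0)·v(6) − (2)·v(0) = − 2·v(0). Take V = H^1(0, 6); boundary term becomes part of RHS.
Weak formulation: find u (satisfying any essential BC) such that ∫_0^6 u'(x) v'(x) dx = ∫_0^6 f v dx − 2·v(0) for all v ∈ V (Neumann data are natural BCs: they enter the RHS as boundary terms).
Substituting f(x) = 2*x^2 - 3*x - 44/3, the right-hand side is ∫_0^6 (2*x^2 - 3*x - 44/3) v dx − 2·v(0).
Compatibility check (pure Neumann): taking v ≡ 1 ∈ V gives 0 = ∫_0^6 f dx + (0) − (2), i.e. ∫_0^6 f dx must equal u'(0) − u'(6) = 2. Indeed ∫_0^6 (2*x^2 - 3*x - 44/3) dx = 2, so the data are compatible. The solution is then unique only up to an additive constant (fix it e.g. by requiring ∫_0^6 u dx = 0).


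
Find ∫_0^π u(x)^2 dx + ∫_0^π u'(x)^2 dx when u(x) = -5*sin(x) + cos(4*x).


||u||_{H^1(0,π)}^2 = 68/3 + 67*π/2

u'(x) = -4*sin(4*x) - 5*cos(x).
Expand u² and (u')² and integrate term by term on (0, π), using: for integers n ≥ 1, ∫_0^π sin²(nx) dx = ∫_0^π cos²(nx) dx = π/2; for n ≠ n', ∫_0^π sin(nx)sin(n'x) dx = ∫_0^π cos(nx)cos(n'x) dx = 0; and by product-to-sum, ∫_0^π sin(nx)cos(n'x) dx = ½∫_0^π [sin((n+n')x) + sin((n−n')x)] dx, which is 0 when n+n' is even and 2n/(n²−n'²) when n+n' is odd (it need not vanish on (0, π)).
  u² squared terms: (-5)²·∫sin(x)² dx = 25·π/2 = 25*π/2;  (1)²·∫cos(4x)² dx = 1·π/2 = π/2.
  u² cross terms: 2·(-5)·(1)·∫sin(x)·cos(4x) dx = -10·(-2/15) = 4/3.
  So ∫_0^π u² dx = 25*π/2 + π/2 + 4/3 = 4/3 + 13*π.
  (u')² squared terms: (-5)²·∫cos(x)² dx = 25·π/2 = 25*π/2;  (-4)²·∫sin(4x)² dx = 16·π/2 = 8*π.
  (u')² cross terms: 2·(-5)·(-4)·∫cos(x)·sin(4x) dx = 40·(8/15) = 64/3.
  So ∫_0^π (u')² dx = 25*π/2 + 8*π + 64/3 = 64/3 + 41*π/2.
||u||_{H^1}^2 = (4/3 + 13*π) + (64/3 + 41*π/2) = 68/3 + 67*π/2.


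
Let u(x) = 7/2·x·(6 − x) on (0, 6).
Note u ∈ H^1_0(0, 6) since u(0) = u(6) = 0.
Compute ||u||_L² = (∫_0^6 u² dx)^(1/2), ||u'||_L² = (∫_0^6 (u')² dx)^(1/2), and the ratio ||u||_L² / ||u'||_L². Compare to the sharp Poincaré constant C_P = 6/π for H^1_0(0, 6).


||u||_L² / ||u'||_L² = 3*sqrt(10)/5 < C_P = 6/π.

u(x) = 7/2·x·(6 − x), so u'(x) = 21 - 7*x.
u(x) = 7/2·x·(6 − x) vanishes at x = 0 and x = 6, so u ∈ H^1_0(0, 6). Differentiate via the product rule and integrate the resulting polynomials term by term.
  ∫_0^6 u² dx = ∫_0^6 (49*x^4/4 - 147*x^3 + 441*x^2) dx. Term by term:
    ∫_0^6 49*x^4/4 dx = 95256/5;  ∫_0^6 -147*x^3 dx = -47628;  ∫_0^6 441*x^2 dx = 31752.
  Sum: 95256/5 − 47628 + 31752 = 15876/5.
  ∫_0^6 (u')² dx = ∫_0^6 (49*x^2 - 294*x + 441) dx. Term by term:
    ∫_0^6 49*x^2 dx = 3528;  ∫_0^6 -294*x dx = -5292;  ∫_0^6 441 dx = 2646.
  Sum: 3528 − 5292 + 2646 = 882.
∫_0^6 u² dx = 15876/5, so ||u||_L² = 126*sqrt(5)/5.
∫_0^6 (u')² dx = 882, so ||u'||_L² = 21*sqrt(2).
Ratio ||u||_L² / ||u'||_L² = 3*sqrt(10)/5.
Sharp Poincaré constant on H^1_0(0, 6) is C_P = L/π = 6/π, achieved by sin(π/6·x).
A polynomial bump cannot attain the sharp Poincaré constant (only the first sine eigenfunction does), so the ratio is strictly less than C_P, consistent with ||u||_L² ≤ C_P ||u'||_L².


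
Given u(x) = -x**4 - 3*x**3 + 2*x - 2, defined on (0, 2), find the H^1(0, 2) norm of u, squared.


||u||_{H^1}^2 = 566128/315

The H^1 norm (squared) on an interval (0, L) is
  ||u||_{H^1}^2 = ∫_0^L u(x)^2 dx + ∫_0^L u'(x)^2 dx.
Compute u'(x) = -4*x**3 - 9*x**2 + 2.
Then u(x)^2 = x**8 + 6*x**7 + 9*x**6 - 4*x**5 - 8*x**4 + 12*x**3 + 4*x**2 - 8*x + 4 and u'(x)^2 = 16*x**6 + 72*x**5 + 81*x**4 - 16*x**3 - 36*x**2 + 4.
Integrate each monomial from 0 to 2 using ∫_0^2 c·x^n dx = c·2^(n+1)/(n+1):
  ∫_0^2 u(x)^2 dx = ∫_0^2 (x^8 + 6*x^7 + 9*x^6 - 4*x^5 - 8*x^4 + 12*x^3 + 4*x^2 - 8*x + 4) dx. Term by term:
    ∫_0^2 x^8 dx = 512/9;  ∫_0^2 6*x^7 dx = 192;  ∫_0^2 9*x^6 dx = 1152/7;
    ∫_0^2 -4*x^5 dx = -128/3;  ∫_0^2 -8*x^4 dx = -256/5;  ∫_0^2 12*x^3 dx = 48;
    ∫_0^2 4*x^2 dx = 32/3;  ∫_0^2 -8*x dx = -16;  ∫_0^2 4 dx = 8.
  Sum: 512/9 + 192 + 1152/7 − 128/3 − 256/5 + 48 + 32/3 − 16 + 8 = 116632/315.
  ∫_0^2 u'(x)^2 dx = ∫_0^2 (16*x^6 + 72*x^5 + 81*x^4 - 16*x^3 - 36*x^2 + 4) dx. Term by term:
    ∫_0^2 16*x^6 dx = 2048/7;  ∫_0^2 72*x^5 dx = 768;  ∫_0^2 81*x^4 dx = 2592/5;
    ∫_0^2 -16*x^3 dx = -64;  ∫_0^2 -36*x^2 dx = -96;  ∫_0^2 4 dx = 8.
  Sum: 2048/7 + 768 + 2592/5 − 64 − 96 + 8 = 49944/35.
Adding: ||u||_{H^1}^2 = 116632/315 + 49944/35 = 566128/315.


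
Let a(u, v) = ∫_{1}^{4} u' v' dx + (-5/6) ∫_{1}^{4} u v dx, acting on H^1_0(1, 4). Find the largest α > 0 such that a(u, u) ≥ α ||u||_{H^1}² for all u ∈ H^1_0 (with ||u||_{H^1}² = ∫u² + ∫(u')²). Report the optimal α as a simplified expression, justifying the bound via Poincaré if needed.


α = (-15/2 + π^2)/(9 + π^2)

Coercivity of a(·,·) on H^1_0(1, 4) means a(u, u) ≥ α ||u||_{H^1}² for every u ∈ H^1_0.
The interval has length L = 3, and Poincaré/coercivity depend only on L. Here a(u, u) = ∫(u')² + (-5/6)·∫u².
Here c = -5/6 < 0 with |c| < (π/L)² = π^2/9, so coercivity still holds. The condition a(u,u) ≥ α||u||_{H^1}² reads (1−α)∫(u')² ≥ (α−c)∫u². Any admissible α is ≤ 1 (rapidly oscillating u have ∫u²/∫(u')² → 0), and α = 1 would force 0 ≥ (1−c)∫u², impossible since c < 1; so 1−α > 0. By the sharp Poincaré inequality on H^1_0 of an interval of length L, ∫(u')² ≥ (π/L)²∫u² with equality for the first sine mode sin(π(x−x₀)/L) (x₀ the left endpoint), so the inequality holds for all u iff (1−α)(π/L)² ≥ α − c, i.e. α ≤ ((π/L)² + c)/((π/L)² + 1) = (1 + c(L/π)²)/(1 + (L/π)²). (Direct route, valid since c ≤ 0: Poincaré gives c∫u² ≥ c(L/π)²∫(u')², so a(u,u) ≥ (1 + c(L/π)²)∫(u')², while ||u||_{H^1}² ≤ (1 + (L/π)²)∫(u')²; dividing yields the same α.) With (π/L)² = π^2/9 and c = -5/6, the largest admissible constant is α = ((π/L)² + c)/((π/L)² + 1).
Simplifying, α = (-15/2 + π^2)/(9 + π^2).


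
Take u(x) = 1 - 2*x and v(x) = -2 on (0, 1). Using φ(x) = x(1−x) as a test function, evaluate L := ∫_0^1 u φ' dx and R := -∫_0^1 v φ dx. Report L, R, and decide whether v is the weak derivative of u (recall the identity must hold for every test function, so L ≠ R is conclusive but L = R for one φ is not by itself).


LHS = 1/3, RHS = 1/3. Yes, v = u' weakly.

u(x) = 1 - 2*x, classical derivative u'(x) = -2.
φ(x) = x(1−x), so φ'(x) = 1 - 2*x.
Note φ(0) = φ(1) = 0, so the boundary term u·φ vanishes.
LHS = ∫_0^1 u(x) φ'(x) dx = ∫_0^1 (4*x^2 - 4*x + 1) dx. Term by term:
  ∫_0^1 4*x^2 dx = 4/3;  ∫_0^1 -4*x dx = -2;  ∫_0^1 1 dx = 1.
Sum: 4/3 − 2 + 1 = 1/3.
So LHS = 1/3.
∫_0^1 v(x) φ(x) dx = ∫_0^1 (2*x^2 - 2*x) dx. Term by term:
  ∫_0^1 2*x^2 dx = 2/3;  ∫_0^1 -2*x dx = -1.
Sum: 2/3 − 1 = -1/3.
So RHS = -∫_0^1 v(x) φ(x) dx = 1/3.
LHS = RHS, so the identity holds for this test φ.
Moreover u is smooth here and v(x) = u'(x) = -2 pointwise, so the identity holds for every test function. Hence v is the weak derivative of u.


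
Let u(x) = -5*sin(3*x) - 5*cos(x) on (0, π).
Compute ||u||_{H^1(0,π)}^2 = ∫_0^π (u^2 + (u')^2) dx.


||u||_{H^1(0,π)}^2 = 150*π

u'(x) = 5*sin(x) - 15*cos(3*x).
Expand u² and (u')² and integrate term by term on (0, π), using: for integers n ≥ 1, ∫_0^π sin²(nx) dx = ∫_0^π cos²(nx) dx = π/2; for n ≠ n', ∫_0^π sin(nx)sin(n'x) dx = ∫_0^π cos(nx)cos(n'x) dx = 0; and by product-to-sum, ∫_0^π sin(nx)cos(n'x) dx = ½∫_0^π [sin((n+n')x) + sin((n−n')x)] dx, which is 0 when n+n' is even and 2n/(n²−n'²) when n+n' is odd (it need not vanish on (0, π)).
  u² squared terms: (-5)²·∫cos(x)² dx = 25·π/2 = 25*π/2;  (-5)²·∫sin(3x)² dx = 25·π/2 = 25*π/2.
  u² cross terms: 2·(-5)·(-5)·∫cos(x)·sin(3x) dx = 50·(0) = 0.
  So ∫_0^π u² dx = 25*π/2 + 25*π/2 + 0 = 25*π.
  (u')² squared terms: (-15)²·∫cos(3x)² dx = 225·π/2 = 225*π/2;  (5)²·∫sin(x)² dx = 25·π/2 = 25*π/2.
  (u')² cross terms: 2·(-15)·(5)·∫cos(3x)·sin(x) dx = -150·(0) = 0.
  So ∫_0^π (u')² dx = 225*π/2 + 25*π/2 + 0 = 125*π.
||u||_{H^1}^2 = (25*π) + (125*π) = 150*π.


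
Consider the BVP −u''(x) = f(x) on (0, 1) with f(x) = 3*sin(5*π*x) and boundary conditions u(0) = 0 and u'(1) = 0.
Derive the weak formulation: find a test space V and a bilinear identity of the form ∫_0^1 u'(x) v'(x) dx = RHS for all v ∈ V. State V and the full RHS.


V = {v ∈ H^1(0, 1) : v(0) = 0} (test functions vanish at x = 0 where u is specified); weak form: ∫_0^1 u'v' dx = ∫_0^1 (3*sin(5*π*x)) v dx for all v ∈ V.

Multiply both sides by a test function v and integrate from 0 to 1:
  ∫_0^1 −u''(x) v(x) dx = ∫_0^1 f(x) v(x) dx.
Integrate the LHS by parts once:
  ∫_0^1 −u'' v dx = −[u'(x) v(x)]_0^1 + ∫_0^1 u'(x) v'(x) dx.
Thus ∫_0^1 u'(x) v'(x) dx = ∫_0^1 f(x) v(x) dx + [u'(x) v(x)]_0^1.
Choose V so that boundary terms are either known or forced to vanish.
Mixed BC: u(0) = 0 (Dirichlet) and u'(1) = 0 (Neumann). Define V = {v ∈ H^1(0, 1) : v(0) = 0}. Then [u' v]_0^1 = u'(1)·v(1) − u'(0)·0 = 0.
Weak formulation: find u (satisfying any essential BC) such that ∫_0^1 u'(x) v'(x) dx = ∫_0^1 f v dx for all v ∈ V (Dirichlet at 0 absorbed into V; the Neumann datum at x = 1 is zero, so no boundary term remains).
Substituting f(x) = 3*sin(5*π*x), the right-hand side is ∫_0^1 (3*sin(5*π*x)) v dx.


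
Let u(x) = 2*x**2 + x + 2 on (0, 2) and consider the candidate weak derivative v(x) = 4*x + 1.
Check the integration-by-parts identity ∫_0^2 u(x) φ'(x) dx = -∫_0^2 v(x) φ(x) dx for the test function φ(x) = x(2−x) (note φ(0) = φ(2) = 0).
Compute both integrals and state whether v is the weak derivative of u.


LHS = -20/3, RHS = -20/3. Yes, v = u' weakly.

u(x) = 2*x**2 + x + 2, classical derivative u'(x) = 4*x + 1.
φ(x) = x(2−x), so φ'(x) = 2 - 2*x.
Note φ(0) = φ(2) = 0, so the boundary term u·φ vanishes.
LHS = ∫_0^2 u(x) φ'(x) dx = ∫_0^2 (-4*x^3 + 2*x^2 - 2*x + 4) dx. Term by term:
  ∫_0^2 -4*x^3 dx = -16;  ∫_0^2 2*x^2 dx = 16/3;  ∫_0^2 -2*x dx = -4;
  ∫_0^2 4 dx = 8.
Sum: -16 + 16/3 − 4 + 8 = -20/3.
So LHS = -20/3.
∫_0^2 v(x) φ(x) dx = ∫_0^2 (-4*x^3 + 7*x^2 + 2*x) dx. Term by term:
  ∫_0^2 -4*x^3 dx = -16;  ∫_0^2 7*x^2 dx = 56/3;  ∫_0^2 2*x dx = 4.
Sum: -16 + 56/3 + 4 = 20/3.
So RHS = -∫_0^2 v(x) φ(x) dx = -20/3.
LHS = RHS, so the identity holds for this test φ.
Moreover u is smooth here and v(x) = u'(x) = 4*x + 1 pointwise, so the identity holds for every test function. Hence v is the weak derivative of u.


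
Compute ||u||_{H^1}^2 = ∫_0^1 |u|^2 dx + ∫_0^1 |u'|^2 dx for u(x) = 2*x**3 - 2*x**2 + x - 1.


||u||_{H^1}^2 = 214/105

The H^1 norm (squared) on an interval (0, L) is
  ||u||_{H^1}^2 = ∫_0^L u(x)^2 dx + ∫_0^L u'(x)^2 dx.
Compute u'(x) = 6*x**2 - 4*x + 1.
Then u(x)^2 = 4*x**6 - 8*x**5 + 8*x**4 - 8*x**3 + 5*x**2 - 2*x + 1 and u'(x)^2 = 36*x**4 - 48*x**3 + 28*x**2 - 8*x + 1.
Integrate each monomial from 0 to 1 using ∫_0^1 c·x^n dx = c·1^(n+1)/(n+1):
  ∫_0^1 u(x)^2 dx = ∫_0^1 (4*x^6 - 8*x^5 + 8*x^4 - 8*x^3 + 5*x^2 - 2*x + 1) dx. Term by term:
    ∫_0^1 4*x^6 dx = 4/7;  ∫_0^1 -8*x^5 dx = -4/3;  ∫_0^1 8*x^4 dx = 8/5;
    ∫_0^1 -8*x^3 dx = -2;  ∫_0^1 5*x^2 dx = 5/3;  ∫_0^1 -2*x dx = -1;
    ∫_0^1 1 dx = 1.
  Sum: 4/7 − 4/3 + 8/5 − 2 + 5/3 − 1 + 1 = 53/105.
  ∫_0^1 u'(x)^2 dx = ∫_0^1 (36*x^4 - 48*x^3 + 28*x^2 - 8*x + 1) dx. Term by term:
    ∫_0^1 36*x^4 dx = 36/5;  ∫_0^1 -48*x^3 dx = -12;  ∫_0^1 28*x^2 dx = 28/3;
    ∫_0^1 -8*x dx = -4;  ∫_0^1 1 dx = 1.
  Sum: 36/5 − 12 + 28/3 − 4 + 1 = 23/15.
Adding: ||u||_{H^1}^2 = 53/105 + 23/15 = 214/105.


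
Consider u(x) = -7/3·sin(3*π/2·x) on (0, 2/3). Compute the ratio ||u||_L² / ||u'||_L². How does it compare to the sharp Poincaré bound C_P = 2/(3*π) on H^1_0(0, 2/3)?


||u||_L² / ||u'||_L² = 2/(3*π) = C_P.

u(x) = -7/3·sin(3*π/2·x), so u'(x) = -7*π*cos(3*π*x/2)/2.
Writing u(x) = A·sin(kπx/L) with A = -7/3 and k = 1, use ∫_0^L sin²(kπx/L) dx = L/2 and ∫_0^L cos²(kπx/L) dx = L/2.
u² = 49/9·sin²(3*π/2·x) and (u')² = 49*π^2/4·cos²(3*π/2·x), and each of sin², cos² integrates to L/2 = 1/3 over (0, 2/3).
∫_0^2/3 u² dx = 49/27, so ||u||_L² = 7*sqrt(3)/9.
∫_0^2/3 (u')² dx = 49*π^2/12, so ||u'||_L² = 7*sqrt(3)*π/6.
Ratio ||u||_L² / ||u'||_L² = 2/(3*π).
Sharp Poincaré constant on H^1_0(0, 2/3) is C_P = L/π = 2/(3*π), achieved by sin(3*π/2·x).
This is the k = 1 eigenfunction (up to amplitude), so the ratio equals the sharp Poincaré constant exactly.


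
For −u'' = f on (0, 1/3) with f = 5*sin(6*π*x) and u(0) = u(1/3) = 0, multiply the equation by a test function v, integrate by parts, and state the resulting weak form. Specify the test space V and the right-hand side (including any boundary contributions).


V = H^1_0(0, 1/3) (so v(0) = v(1/3) = 0); weak form: ∫_0^1/3 u'v' dx = ∫_0^1/3 (5*sin(6*π*x)) v dx for all v ∈ V.

Multiply both sides by a test function v and integrate from 0 to 1/3:
  ∫_0^1/3 −u''(x) v(x) dx = ∫_0^1/3 f(x) v(x) dx.
Integrate the LHS by parts once:
  ∫_0^1/3 −u'' v dx = −[u'(x) v(x)]_0^1/3 + ∫_0^1/3 u'(x) v'(x) dx.
Thus ∫_0^1/3 u'(x) v'(x) dx = ∫_0^1/3 f(x) v(x) dx + [u'(x) v(x)]_0^1/3.
Choose V so that boundary terms are either known or forced to vanish.
u is Dirichlet: u(0) = u(1/3) = 0. Let V = H^1_0(0, 1/3); then v(0) = v(1/3) = 0, and [u' v]_0^1/3 = 0.
Weak formulation: find u (satisfying any essential BC) such that ∫_0^1/3 u'(x) v'(x) dx = ∫_0^1/3 f v dx for all v ∈ V.
Substituting f(x) = 5*sin(6*π*x), the right-hand side is ∫_0^1/3 (5*sin(6*π*x)) v dx.


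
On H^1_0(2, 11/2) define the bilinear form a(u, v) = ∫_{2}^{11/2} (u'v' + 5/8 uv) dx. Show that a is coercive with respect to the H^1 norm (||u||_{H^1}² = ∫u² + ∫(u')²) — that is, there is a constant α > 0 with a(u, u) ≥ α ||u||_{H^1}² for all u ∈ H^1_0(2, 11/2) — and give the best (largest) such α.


α = (245 + 32*π^2)/(8*(4*π^2 + 49))

Coercivity of a(·,·) on H^1_0(2, 11/2) means a(u, u) ≥ α ||u||_{H^1}² for every u ∈ H^1_0.
The interval has length L = 7/2, and Poincaré/coercivity depend only on L. Here a(u, u) = ∫(u')² + (5/8)·∫u².
Here 0 < c = 5/8 < 1. The condition a(u,u) ≥ α||u||_{H^1}² reads (1−α)∫(u')² ≥ (α−c)∫u². Any admissible α is ≤ 1 (rapidly oscillating u have ∫u²/∫(u')² → 0), and α = 1 would force 0 ≥ (1−c)∫u², impossible since c < 1; so 1−α > 0. By the sharp Poincaré inequality on H^1_0 of an interval of length L, ∫(u')² ≥ (π/L)²∫u² with equality for the first sine mode sin(π(x−x₀)/L) (x₀ the left endpoint), so the inequality holds for all u iff (1−α)(π/L)² ≥ α − c, i.e. α ≤ ((π/L)² + c)/((π/L)² + 1) = (1 + c(L/π)²)/(1 + (L/π)²). With (π/L)² = 4*π^2/49 and c = 5/8, the largest admissible constant is α = ((π/L)² + c)/((π/L)² + 1).
Simplifying, α = (245 + 32*π^2)/(8*(4*π^2 + 49)).
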